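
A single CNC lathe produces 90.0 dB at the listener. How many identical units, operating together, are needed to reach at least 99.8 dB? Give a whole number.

10

Need L₁ + 10·log₁₀ N ≥ 99.8, i.e. log₁₀ N ≥ 0.98.
N ≥ 10^(9.8/10) = 9.550, so N = 10.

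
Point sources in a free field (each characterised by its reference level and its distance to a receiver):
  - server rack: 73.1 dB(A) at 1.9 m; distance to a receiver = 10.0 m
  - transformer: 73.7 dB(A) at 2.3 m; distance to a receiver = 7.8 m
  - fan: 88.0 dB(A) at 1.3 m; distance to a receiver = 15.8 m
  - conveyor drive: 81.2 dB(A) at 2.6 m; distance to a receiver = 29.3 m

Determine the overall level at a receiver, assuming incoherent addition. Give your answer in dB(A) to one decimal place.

69.1 dB(A)

First find each source's level at the receiver (point-source: −20·log₁₀(r/r_ref)), then combine on an intensity basis.
server rack: 73.1 − 20·log₁₀(10.0/1.9) = 73.1 − 14.42 = 58.68 dB(A).
transformer: 73.7 − 20·log₁₀(7.8/2.3) = 73.7 − 10.61 = 63.09 dB(A).
fan: 88.0 − 20·log₁₀(15.8/1.3) = 88.0 − 21.69 = 66.31 dB(A).
conveyor drive: 81.2 − 20·log₁₀(29.3/2.6) = 81.2 − 21.04 = 60.16 dB(A).
Σ 10^(L/10) = 8.085e+06 → L_total = 10·log₁₀(8.085e+06) = 69.08 dB(A).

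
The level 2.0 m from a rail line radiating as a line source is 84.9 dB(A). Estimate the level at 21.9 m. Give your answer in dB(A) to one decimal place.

74.5 dB(A)

Line-source attenuation: ΔL = 10·log₁₀(r₂/r₁) = 10·log₁₀(21.9/2.0) = 10.394 dB.
L₂ = 84.9 − 10·log₁₀(21.9/2.0) = 84.9 − 10.394 = 74.51 dB(A).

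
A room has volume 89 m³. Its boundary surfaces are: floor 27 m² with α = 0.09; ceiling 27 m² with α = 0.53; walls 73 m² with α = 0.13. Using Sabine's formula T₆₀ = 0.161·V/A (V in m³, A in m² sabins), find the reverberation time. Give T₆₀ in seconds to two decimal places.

A = Σ Sᵢαᵢ = 27·0.09 + 27·0.53 + 73·0.13 = 26.23 m².
T₆₀ = 0.161·V/A = 0.161·89/26.23 = 0.546 s.

0.55 s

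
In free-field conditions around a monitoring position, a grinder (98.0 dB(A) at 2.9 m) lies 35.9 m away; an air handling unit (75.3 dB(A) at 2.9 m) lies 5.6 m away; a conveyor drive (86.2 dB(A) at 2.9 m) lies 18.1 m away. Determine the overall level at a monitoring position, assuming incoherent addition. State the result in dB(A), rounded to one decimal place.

77.9 dB(A)

Propagate each source to the receiver with L = L_ref − 20·log₁₀(r/r_ref), then add intensities.
grinder: 98.0 − 20·log₁₀(35.9/2.9) = 98.0 − 21.85 = 76.15 dB(A).
air handling unit: 75.3 − 20·log₁₀(5.6/2.9) = 75.3 − 5.72 = 69.58 dB(A).
conveyor drive: 86.2 − 20·log₁₀(18.1/2.9) = 86.2 − 15.91 = 70.29 dB(A).
Σ 10^(L/10) = 6.096e+07 → L_total = 10·log₁₀(6.096e+07) = 77.85 dB(A).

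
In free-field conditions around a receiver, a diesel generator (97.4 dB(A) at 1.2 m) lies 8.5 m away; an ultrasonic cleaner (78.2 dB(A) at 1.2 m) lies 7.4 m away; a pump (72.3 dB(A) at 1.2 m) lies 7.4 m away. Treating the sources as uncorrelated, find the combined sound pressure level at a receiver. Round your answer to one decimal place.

80.5 dB(A)

First find each source's level at the receiver (point-source: −20·log₁₀(r/r_ref)), then combine on an intensity basis.
diesel generator: 97.4 − 20·log₁₀(8.5/1.2) = 97.4 − 17.00 = 80.40 dB(A).
ultrasonic cleaner: 78.2 − 20·log₁₀(7.4/1.2) = 78.2 − 15.80 = 62.40 dB(A).
pump: 72.3 − 20·log₁₀(7.4/1.2) = 72.3 − 15.80 = 56.50 dB(A).
Σ 10^(L/10) = 1.117e+08 → L_total = 10·log₁₀(1.117e+08) = 80.48 dB(A).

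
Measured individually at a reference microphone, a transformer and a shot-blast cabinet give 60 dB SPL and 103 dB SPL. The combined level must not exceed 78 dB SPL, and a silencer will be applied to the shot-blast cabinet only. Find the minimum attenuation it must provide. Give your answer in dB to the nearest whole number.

The untreated sources together contribute 10^(60/10) = 1.000e+06, i.e. 60.00 dB SPL.
The limit corresponds to 10^(78/10) = 6.310e+07; subtracting the fixed part leaves 6.210e+07 for the shot-blast cabinet, i.e. 77.93 dB SPL.
So the shot-blast cabinet must be reduced from 103 to 77.93 dB SPL: IL = 25.07 dB.

25 dB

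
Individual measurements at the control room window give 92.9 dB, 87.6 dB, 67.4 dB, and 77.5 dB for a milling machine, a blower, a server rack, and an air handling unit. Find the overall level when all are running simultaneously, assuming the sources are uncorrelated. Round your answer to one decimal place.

Incoherent sources combine by intensity addition: L_total = 10·log₁₀(Σ 10^(L_i/10)).
Σ 10^(L/10) = 10^(92.9/10) + 10^(87.6/10) + 10^(67.4/10) + 10^(77.5/10) = 2.587e+09.
L_total = 10·log₁₀(2.587e+09) = 94.13 dB.

94.1 dB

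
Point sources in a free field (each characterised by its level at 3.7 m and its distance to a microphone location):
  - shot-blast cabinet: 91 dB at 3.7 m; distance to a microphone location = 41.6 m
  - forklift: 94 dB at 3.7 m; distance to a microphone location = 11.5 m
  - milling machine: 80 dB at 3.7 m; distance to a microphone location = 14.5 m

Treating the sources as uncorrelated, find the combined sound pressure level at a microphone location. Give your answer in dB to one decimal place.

84.4 dB

First find each source's level at the receiver (point-source: −20·log₁₀(r/r_ref)), then combine on an intensity basis.
shot-blast cabinet: 91 − 20·log₁₀(41.6/3.7) = 91 − 21.02 = 69.98 dB.
forklift: 94 − 20·log₁₀(11.5/3.7) = 94 − 9.85 = 84.15 dB.
milling machine: 80 − 20·log₁₀(14.5/3.7) = 80 − 11.86 = 68.14 dB.
Σ 10^(L/10) = 2.765e+08 → L_total = 10·log₁₀(2.765e+08) = 84.42 dB.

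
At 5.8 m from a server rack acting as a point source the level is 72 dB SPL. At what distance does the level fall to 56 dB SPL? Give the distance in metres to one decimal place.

Point-source spreading drops the level by 20·log₁₀(r₂/r₁); inverting, r₂/r₁ = 10^(ΔL/20).
r₂ = 5.8·10^((72−56)/20) = 5.8·10^(16.0/20) = 36.60 m.

36.6 m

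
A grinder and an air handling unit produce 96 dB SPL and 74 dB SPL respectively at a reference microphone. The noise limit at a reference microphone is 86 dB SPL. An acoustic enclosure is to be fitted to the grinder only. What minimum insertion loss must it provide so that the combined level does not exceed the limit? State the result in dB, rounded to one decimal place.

10.3 dB

The untreated sources together contribute 10^(74/10) = 2.512e+07, i.e. 74.00 dB SPL.
The limit corresponds to 10^(86/10) = 3.981e+08; subtracting the fixed part leaves 3.730e+08 for the grinder, i.e. 85.72 dB SPL.
Required insertion loss = 96 − 85.72 = 10.28 dB.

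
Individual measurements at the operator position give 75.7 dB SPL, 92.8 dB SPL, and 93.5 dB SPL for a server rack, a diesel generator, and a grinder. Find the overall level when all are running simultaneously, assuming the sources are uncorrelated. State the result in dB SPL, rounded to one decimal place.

96.2 dB SPL

For uncorrelated sources the intensities add, so convert each level to linear form, sum, and take 10·log₁₀ of the total.
Σ 10^(L/10) = 10^(75.7/10) + 10^(92.8/10) + 10^(93.5/10) = 4.181e+09.
L_total = 10·log₁₀(4.181e+09) = 96.21 dB SPL.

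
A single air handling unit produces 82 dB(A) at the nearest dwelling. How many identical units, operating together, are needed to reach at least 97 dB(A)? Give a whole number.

The shortfall is 97 − 82 = 15.0 dB, and N units add 10·log₁₀ N, so need 10·log₁₀ N ≥ 15.0.
N ≥ 10^(15.0/10) = 31.623, so N = 32.

32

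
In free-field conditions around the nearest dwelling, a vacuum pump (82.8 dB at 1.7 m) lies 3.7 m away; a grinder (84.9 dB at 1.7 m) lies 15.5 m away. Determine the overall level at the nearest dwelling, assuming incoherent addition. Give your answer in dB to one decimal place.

First find each source's level at the receiver (point-source: −20·log₁₀(r/r_ref)), then combine on an intensity basis.
vacuum pump: 82.8 − 20·log₁₀(3.7/1.7) = 82.8 − 6.76 = 76.04 dB.
grinder: 84.9 − 20·log₁₀(15.5/1.7) = 84.9 − 19.20 = 65.70 dB.
Σ 10^(L/10) = 4.394e+07 → L_total = 10·log₁₀(4.394e+07) = 76.43 dB.

76.4 dB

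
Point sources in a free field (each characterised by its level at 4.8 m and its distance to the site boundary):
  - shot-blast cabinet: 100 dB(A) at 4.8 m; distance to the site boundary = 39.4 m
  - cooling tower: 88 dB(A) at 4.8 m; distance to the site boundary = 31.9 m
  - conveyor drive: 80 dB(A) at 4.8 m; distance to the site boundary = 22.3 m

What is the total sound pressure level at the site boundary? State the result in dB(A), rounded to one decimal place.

Apply inverse-square spreading to bring every level to the receiver, then sum 10^(L/10).
shot-blast cabinet: 100 − 20·log₁₀(39.4/4.8) = 100 − 18.29 = 81.71 dB(A).
cooling tower: 88 − 20·log₁₀(31.9/4.8) = 88 − 16.45 = 71.55 dB(A).
conveyor drive: 80 − 20·log₁₀(22.3/4.8) = 80 − 13.34 = 66.66 dB(A).
Σ 10^(L/10) = 1.673e+08 → L_total = 10·log₁₀(1.673e+08) = 82.24 dB(A).

82.2 dB(A)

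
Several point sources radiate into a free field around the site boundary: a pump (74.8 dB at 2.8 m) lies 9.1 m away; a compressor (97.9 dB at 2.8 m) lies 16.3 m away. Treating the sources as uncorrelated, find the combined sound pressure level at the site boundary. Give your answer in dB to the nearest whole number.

83 dB

Propagate each source to the receiver with L = L_ref − 20·log₁₀(r/r_ref), then add intensities.
pump: 74.8 − 20·log₁₀(9.1/2.8) = 74.8 − 10.24 = 64.56 dB.
compressor: 97.9 − 20·log₁₀(16.3/2.8) = 97.9 − 15.30 = 82.60 dB.
Σ 10^(L/10) = 1.848e+08 → L_total = 10·log₁₀(1.848e+08) = 82.67 dB.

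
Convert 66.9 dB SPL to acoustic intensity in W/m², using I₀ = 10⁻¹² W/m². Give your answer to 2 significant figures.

L = 10·log₁₀(I/I₀) ⇒ I = I₀·10^(L/10) = 10⁻¹² × 10^6.69.

4.9e-06 W/m²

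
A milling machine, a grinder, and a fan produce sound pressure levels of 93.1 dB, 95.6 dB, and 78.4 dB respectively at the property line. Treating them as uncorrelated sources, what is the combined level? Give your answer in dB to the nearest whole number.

Incoherent sources combine by intensity addition: L_total = 10·log₁₀(Σ 10^(L_i/10)).
Σ 10^(L/10) = 10^(93.1/10) + 10^(95.6/10) + 10^(78.4/10) = 5.742e+09.
L_total = 10·log₁₀(5.742e+09) = 97.59 dB.

98 dB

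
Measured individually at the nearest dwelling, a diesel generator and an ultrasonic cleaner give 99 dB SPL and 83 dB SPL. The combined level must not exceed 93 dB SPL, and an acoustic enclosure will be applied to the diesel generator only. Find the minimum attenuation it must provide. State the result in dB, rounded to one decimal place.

6.5 dB

Everything except the diesel generator sums to 10^(83/10) = 1.995e+08 in linear terms, 83.00 dB SPL.
The limit corresponds to 10^(93/10) = 1.995e+09; subtracting the fixed part leaves 1.796e+09 for the diesel generator, i.e. 92.54 dB SPL.
Required insertion loss = 99 − 92.54 = 6.46 dB.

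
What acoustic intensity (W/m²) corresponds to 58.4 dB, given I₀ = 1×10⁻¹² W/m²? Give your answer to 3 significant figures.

6.92e-07 W/m²

I = I₀·10^(L/10) = 10⁻¹² × 10^(58.4/10) = 10^(-6.160).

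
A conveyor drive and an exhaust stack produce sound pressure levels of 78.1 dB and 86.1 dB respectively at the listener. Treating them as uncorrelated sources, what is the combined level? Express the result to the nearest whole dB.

For uncorrelated sources the intensities add, so convert each level to linear form, sum, and take 10·log₁₀ of the total.
Σ 10^(L/10) = 10^(78.1/10) + 10^(86.1/10) = 4.719e+08.
L_total = 10·log₁₀(4.719e+08) = 86.74 dB.

87 dB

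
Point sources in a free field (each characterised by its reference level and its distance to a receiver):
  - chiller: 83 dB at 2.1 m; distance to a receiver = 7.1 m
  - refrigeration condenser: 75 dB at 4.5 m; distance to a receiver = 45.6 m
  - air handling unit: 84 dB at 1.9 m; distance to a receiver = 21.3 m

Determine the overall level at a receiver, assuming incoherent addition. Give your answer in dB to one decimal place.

Apply inverse-square spreading to bring every level to the receiver, then sum 10^(L/10).
chiller: 83 − 20·log₁₀(7.1/2.1) = 83 − 10.58 = 72.42 dB.
refrigeration condenser: 75 − 20·log₁₀(45.6/4.5) = 75 − 20.12 = 54.88 dB.
air handling unit: 84 − 20·log₁₀(21.3/1.9) = 84 − 20.99 = 63.01 dB.
Σ 10^(L/10) = 1.976e+07 → L_total = 10·log₁₀(1.976e+07) = 72.96 dB.

73.0 dB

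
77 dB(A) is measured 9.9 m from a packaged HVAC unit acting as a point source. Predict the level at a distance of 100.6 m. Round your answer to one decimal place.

For a point source, L₂ = L₁ − 20·log₁₀(r₂/r₁).
L₂ = 77 − 20·log₁₀(100.6/9.9) = 77 − 20.139 = 56.86 dB(A).

56.9 dB(A)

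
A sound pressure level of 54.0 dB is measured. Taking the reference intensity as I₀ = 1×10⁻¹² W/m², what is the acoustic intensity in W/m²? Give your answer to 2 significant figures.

I/I₀ = 10^(54.0/10) = 2.512e+05, so I = 2.512e+05 × 10⁻¹² W/m².

2.5e-07 W/m²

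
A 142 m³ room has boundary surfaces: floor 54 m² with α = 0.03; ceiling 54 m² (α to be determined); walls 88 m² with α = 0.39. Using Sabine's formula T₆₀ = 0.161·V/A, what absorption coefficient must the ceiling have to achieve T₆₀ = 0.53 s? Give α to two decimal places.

0.13

From T₆₀ = 0.161·V/A, the target T₆₀ = 0.53 s needs A = 0.161·142/0.53 = 43.14 m².
Absorption from the other surfaces = 54·0.03 + 88·0.39 = 35.94 m², so the ceiling must supply 7.20 m² over 54 m².
α = 7.20/54 = 0.133.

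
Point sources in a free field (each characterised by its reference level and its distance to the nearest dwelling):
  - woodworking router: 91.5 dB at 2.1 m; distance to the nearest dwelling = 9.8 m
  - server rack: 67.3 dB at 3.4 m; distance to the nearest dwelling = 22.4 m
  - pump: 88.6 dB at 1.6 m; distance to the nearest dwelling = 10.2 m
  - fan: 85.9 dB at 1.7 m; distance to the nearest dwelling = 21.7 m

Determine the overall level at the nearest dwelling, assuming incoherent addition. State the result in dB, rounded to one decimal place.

79.3 dB

First find each source's level at the receiver (point-source: −20·log₁₀(r/r_ref)), then combine on an intensity basis.
woodworking router: 91.5 − 20·log₁₀(9.8/2.1) = 91.5 − 13.38 = 78.12 dB.
server rack: 67.3 − 20·log₁₀(22.4/3.4) = 67.3 − 16.38 = 50.92 dB.
pump: 88.6 − 20·log₁₀(10.2/1.6) = 88.6 − 16.09 = 72.51 dB.
fan: 85.9 − 20·log₁₀(21.7/1.7) = 85.9 − 22.12 = 63.78 dB.
Σ 10^(L/10) = 8.520e+07 → L_total = 10·log₁₀(8.520e+07) = 79.30 dB.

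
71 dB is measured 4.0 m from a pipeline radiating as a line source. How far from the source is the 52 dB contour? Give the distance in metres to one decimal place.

317.7 m

For a line source L₁ − L₂ = 10·log₁₀(r₂/r₁), so r₂ = r₁·10^((L₁−L₂)/10).
r₂ = 4.0·10^((71−52)/10) = 4.0·10^(19.0/10) = 317.73 m.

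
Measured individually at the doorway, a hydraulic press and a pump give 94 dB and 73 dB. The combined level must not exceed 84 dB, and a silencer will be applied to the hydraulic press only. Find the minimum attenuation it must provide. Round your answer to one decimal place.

10.4 dB

The untreated sources together contribute 10^(73/10) = 1.995e+07, i.e. 73.00 dB.
The limit corresponds to 10^(84/10) = 2.512e+08; subtracting the fixed part leaves 2.312e+08 for the hydraulic press, i.e. 83.64 dB.
So the hydraulic press must be reduced from 94 to 83.64 dB: IL = 10.36 dB.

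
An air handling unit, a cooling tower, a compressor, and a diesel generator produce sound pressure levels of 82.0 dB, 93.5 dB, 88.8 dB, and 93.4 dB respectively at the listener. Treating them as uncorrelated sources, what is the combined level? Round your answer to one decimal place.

For uncorrelated sources the intensities add, so convert each level to linear form, sum, and take 10·log₁₀ of the total.
Σ 10^(L/10) = 10^(82.0/10) + 10^(93.5/10) + 10^(88.8/10) + 10^(93.4/10) = 5.344e+09.
L_total = 10·log₁₀(5.344e+09) = 97.28 dB.

97.3 dB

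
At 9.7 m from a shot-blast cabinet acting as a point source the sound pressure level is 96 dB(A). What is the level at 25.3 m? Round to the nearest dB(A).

88 dB(A)

Point-source attenuation: ΔL = 20·log₁₀(r₂/r₁) = 20·log₁₀(25.3/9.7) = 8.327 dB.
L₂ = 96 − 20·log₁₀(25.3/9.7) = 96 − 8.327 = 87.67 dB(A).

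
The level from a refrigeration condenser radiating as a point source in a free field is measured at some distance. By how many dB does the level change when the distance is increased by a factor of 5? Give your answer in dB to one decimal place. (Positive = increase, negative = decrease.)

-14.0 dB

Point-source spreading: ΔL = −20·log₁₀(r₂/r₁).
ΔL = −20·log₁₀(5) = -13.98 dB.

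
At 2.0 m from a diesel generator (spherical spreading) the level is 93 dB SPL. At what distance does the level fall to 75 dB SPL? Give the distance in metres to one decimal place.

For a point source L₁ − L₂ = 20·log₁₀(r₂/r₁), so r₂ = r₁·10^((L₁−L₂)/20).
r₂ = 2.0·10^((93−75)/20) = 2.0·10^(18.0/20) = 15.89 m.

15.9 m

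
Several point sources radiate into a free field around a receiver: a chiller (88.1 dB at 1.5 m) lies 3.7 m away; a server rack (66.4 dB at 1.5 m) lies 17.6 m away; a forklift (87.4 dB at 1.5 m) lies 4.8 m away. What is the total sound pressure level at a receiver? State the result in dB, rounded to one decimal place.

82.0 dB

Apply inverse-square spreading to bring every level to the receiver, then sum 10^(L/10).
chiller: 88.1 − 20·log₁₀(3.7/1.5) = 88.1 − 7.84 = 80.26 dB.
server rack: 66.4 − 20·log₁₀(17.6/1.5) = 66.4 − 21.39 = 45.01 dB.
forklift: 87.4 − 20·log₁₀(4.8/1.5) = 87.4 − 10.10 = 77.30 dB.
Σ 10^(L/10) = 1.598e+08 → L_total = 10·log₁₀(1.598e+08) = 82.04 dB.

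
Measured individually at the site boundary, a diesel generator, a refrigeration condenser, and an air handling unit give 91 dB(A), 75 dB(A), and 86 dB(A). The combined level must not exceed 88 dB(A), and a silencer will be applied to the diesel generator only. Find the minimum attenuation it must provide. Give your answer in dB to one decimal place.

8.0 dB

Everything except the diesel generator sums to 10^(75/10) + 10^(86/10) = 4.297e+08 in linear terms, 86.33 dB(A).
The limit corresponds to 10^(88/10) = 6.310e+08; subtracting the fixed part leaves 2.012e+08 for the diesel generator, i.e. 83.04 dB(A).
So the diesel generator must be reduced from 91 to 83.04 dB(A): IL = 7.96 dB.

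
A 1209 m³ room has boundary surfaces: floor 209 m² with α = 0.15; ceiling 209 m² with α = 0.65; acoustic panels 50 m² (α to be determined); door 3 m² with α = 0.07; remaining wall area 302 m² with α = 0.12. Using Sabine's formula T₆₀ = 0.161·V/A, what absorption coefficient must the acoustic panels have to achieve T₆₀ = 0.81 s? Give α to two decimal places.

0.73

A = 0.161·V/T₆₀ = 0.161·1209/0.81 = 240.31 m² sabins.
Absorption from the other surfaces = 209·0.15 + 209·0.65 + 3·0.07 + 302·0.12 = 203.65 m², so the acoustic panels must supply 36.66 m² over 50 m².
α = 36.66/50 = 0.733.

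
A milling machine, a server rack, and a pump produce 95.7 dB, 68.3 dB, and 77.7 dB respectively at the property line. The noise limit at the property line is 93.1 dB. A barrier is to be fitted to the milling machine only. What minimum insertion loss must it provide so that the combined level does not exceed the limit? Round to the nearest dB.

3 dB

Fixed contribution from the other sources: Σ 10^(L/10) = 10^(68.3/10) + 10^(77.7/10) = 6.565e+07 (78.17 dB).
The limit corresponds to 10^(93.1/10) = 2.042e+09; subtracting the fixed part leaves 1.976e+09 for the milling machine, i.e. 92.96 dB.
Required insertion loss = 95.7 − 92.96 = 2.74 dB.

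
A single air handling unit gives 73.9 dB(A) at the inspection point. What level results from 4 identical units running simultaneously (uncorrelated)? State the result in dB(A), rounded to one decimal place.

With 4 equal, uncorrelated contributions the intensity is 4× that of one unit, giving a rise of 10·log₁₀ 4.
L_total = 73.9 + 10·log₁₀(4) = 73.9 + 6.021 = 79.92 dB(A).

79.9 dB(A)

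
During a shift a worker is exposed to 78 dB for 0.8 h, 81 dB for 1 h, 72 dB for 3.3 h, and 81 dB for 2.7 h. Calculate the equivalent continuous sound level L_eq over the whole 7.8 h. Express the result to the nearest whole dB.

The energy average is taken in the linear domain: L_eq = 10·log₁₀[(Σ tᵢ·10^(Lᵢ/10))/T], T = 7.8 h.
Σ tᵢ·10^(Lᵢ/10) = 0.8·10^(78/10) + 1·10^(81/10) + 3.3·10^(72/10) + 2.7·10^(81/10) = 5.686e+08.
L_eq = 10·log₁₀(5.686e+08/7.8) = 78.63 dB.

79 dB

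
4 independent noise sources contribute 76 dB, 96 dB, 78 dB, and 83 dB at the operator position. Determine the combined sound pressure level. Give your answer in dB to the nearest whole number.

96 dB

Incoherent sources combine by intensity addition: L_total = 10·log₁₀(Σ 10^(L_i/10)).
Σ 10^(L/10) = 10^(76/10) + 10^(96/10) + 10^(78/10) + 10^(83/10) = 4.284e+09.
L_total = 10·log₁₀(4.284e+09) = 96.32 dB.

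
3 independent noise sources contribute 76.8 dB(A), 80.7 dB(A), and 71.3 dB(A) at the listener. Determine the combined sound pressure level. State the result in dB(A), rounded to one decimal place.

82.5 dB(A)

For uncorrelated sources the intensities add, so convert each level to linear form, sum, and take 10·log₁₀ of the total.
Σ 10^(L/10) = 10^(76.8/10) + 10^(80.7/10) + 10^(71.3/10) = 1.788e+08.
L_total = 10·log₁₀(1.788e+08) = 82.52 dB(A).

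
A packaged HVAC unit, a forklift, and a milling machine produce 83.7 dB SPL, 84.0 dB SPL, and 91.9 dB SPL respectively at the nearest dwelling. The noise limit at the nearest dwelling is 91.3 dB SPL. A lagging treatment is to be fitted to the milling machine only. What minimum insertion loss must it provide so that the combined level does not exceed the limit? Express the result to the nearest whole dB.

The untreated sources together contribute 10^(83.7/10) + 10^(84.0/10) = 4.856e+08, i.e. 86.86 dB SPL.
The limit corresponds to 10^(91.3/10) = 1.349e+09; subtracting the fixed part leaves 8.634e+08 for the milling machine, i.e. 89.36 dB SPL.
Required insertion loss = 91.9 − 89.36 = 2.54 dB.

3 dB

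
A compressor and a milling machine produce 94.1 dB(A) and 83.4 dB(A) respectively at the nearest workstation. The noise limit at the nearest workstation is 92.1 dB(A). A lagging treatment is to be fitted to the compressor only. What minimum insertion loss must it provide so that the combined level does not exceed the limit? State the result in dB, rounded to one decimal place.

2.6 dB

Everything except the compressor sums to 10^(83.4/10) = 2.188e+08 in linear terms, 83.40 dB(A).
The limit corresponds to 10^(92.1/10) = 1.622e+09; subtracting the fixed part leaves 1.403e+09 for the compressor, i.e. 91.47 dB(A).
So the compressor must be reduced from 94.1 to 91.47 dB(A): IL = 2.63 dB.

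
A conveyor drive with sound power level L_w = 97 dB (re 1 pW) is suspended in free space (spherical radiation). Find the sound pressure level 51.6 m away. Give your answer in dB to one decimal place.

51.8 dB

Free-field spherical radiation: L_p = L_w − 10·log₁₀(4π·r²), r = 51.6 m.
4π·r² = 3.346e+04 m², 10·log₁₀ of that is 45.245 dB.
L_p = 97 − 45.245 = 51.75 dB.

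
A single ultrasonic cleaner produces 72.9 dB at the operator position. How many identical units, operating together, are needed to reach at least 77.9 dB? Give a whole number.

Need L₁ + 10·log₁₀ N ≥ 77.9, i.e. log₁₀ N ≥ 0.50.
N ≥ 10^(5.0/10) = 3.162, so N = 4.

4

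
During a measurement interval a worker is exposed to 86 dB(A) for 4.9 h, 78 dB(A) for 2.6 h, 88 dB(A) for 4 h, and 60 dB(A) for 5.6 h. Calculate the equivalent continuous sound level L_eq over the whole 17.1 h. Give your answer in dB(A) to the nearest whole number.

84 dB(A)

The energy average is taken in the linear domain: L_eq = 10·log₁₀[(Σ tᵢ·10^(Lᵢ/10))/T], T = 17.1 h.
Σ tᵢ·10^(Lᵢ/10) = 4.9·10^(86/10) + 2.6·10^(78/10) + 4·10^(88/10) + 5.6·10^(60/10) = 4.644e+09.
L_eq = 10·log₁₀(4.644e+09/17.1) = 84.34 dB(A).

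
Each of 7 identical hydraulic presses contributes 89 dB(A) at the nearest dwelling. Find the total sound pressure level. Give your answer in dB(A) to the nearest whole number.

N identical incoherent sources raise the level by 10·log₁₀ N.
L_total = 89 + 10·log₁₀(7) = 89 + 8.451 = 97.45 dB(A).

97 dB(A)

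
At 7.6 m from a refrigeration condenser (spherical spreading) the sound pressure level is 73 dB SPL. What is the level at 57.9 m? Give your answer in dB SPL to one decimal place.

Point-source attenuation: ΔL = 20·log₁₀(r₂/r₁) = 20·log₁₀(57.9/7.6) = 17.637 dB.
L₂ = 73 − 20·log₁₀(57.9/7.6) = 73 − 17.637 = 55.36 dB SPL.

55.4 dB SPL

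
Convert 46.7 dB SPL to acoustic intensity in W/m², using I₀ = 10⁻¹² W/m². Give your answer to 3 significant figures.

I/I₀ = 10^(46.7/10) = 4.677e+04, so I = 4.677e+04 × 10⁻¹² W/m².

4.68e-08 W/m²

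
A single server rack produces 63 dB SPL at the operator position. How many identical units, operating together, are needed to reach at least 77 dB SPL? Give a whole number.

26

Need L₁ + 10·log₁₀ N ≥ 77, i.e. log₁₀ N ≥ 1.40.
N ≥ 10^(14.0/10) = 25.119, so N = 26.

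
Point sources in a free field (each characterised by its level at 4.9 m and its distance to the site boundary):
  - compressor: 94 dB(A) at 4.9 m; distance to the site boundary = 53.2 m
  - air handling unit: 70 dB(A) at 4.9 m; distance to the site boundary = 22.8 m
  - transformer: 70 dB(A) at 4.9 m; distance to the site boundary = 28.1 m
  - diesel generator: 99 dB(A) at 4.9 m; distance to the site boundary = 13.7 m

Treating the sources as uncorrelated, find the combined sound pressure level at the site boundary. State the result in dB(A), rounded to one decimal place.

90.2 dB(A)

Apply inverse-square spreading to bring every level to the receiver, then sum 10^(L/10).
compressor: 94 − 20·log₁₀(53.2/4.9) = 94 − 20.71 = 73.29 dB(A).
air handling unit: 70 − 20·log₁₀(22.8/4.9) = 70 − 13.35 = 56.65 dB(A).
transformer: 70 − 20·log₁₀(28.1/4.9) = 70 − 15.17 = 54.83 dB(A).
diesel generator: 99 − 20·log₁₀(13.7/4.9) = 99 − 8.93 = 90.07 dB(A).
Σ 10^(L/10) = 1.038e+09 → L_total = 10·log₁₀(1.038e+09) = 90.16 dB(A).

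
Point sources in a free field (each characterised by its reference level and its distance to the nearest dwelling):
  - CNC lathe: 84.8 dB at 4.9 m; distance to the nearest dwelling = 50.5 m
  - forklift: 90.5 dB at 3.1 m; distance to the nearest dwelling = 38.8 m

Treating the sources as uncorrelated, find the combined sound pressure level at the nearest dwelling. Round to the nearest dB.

70 dB

Apply inverse-square spreading to bring every level to the receiver, then sum 10^(L/10).
CNC lathe: 84.8 − 20·log₁₀(50.5/4.9) = 84.8 − 20.26 = 64.54 dB.
forklift: 90.5 − 20·log₁₀(38.8/3.1) = 90.5 − 21.95 = 68.55 dB.
Σ 10^(L/10) = 1.001e+07 → L_total = 10·log₁₀(1.001e+07) = 70.00 dB.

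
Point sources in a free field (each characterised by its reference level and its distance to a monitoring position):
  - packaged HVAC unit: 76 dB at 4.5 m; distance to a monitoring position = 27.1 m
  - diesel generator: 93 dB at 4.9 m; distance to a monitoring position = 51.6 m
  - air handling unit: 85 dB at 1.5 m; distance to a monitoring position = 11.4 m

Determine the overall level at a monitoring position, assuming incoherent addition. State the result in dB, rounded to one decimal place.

Apply inverse-square spreading to bring every level to the receiver, then sum 10^(L/10).
packaged HVAC unit: 76 − 20·log₁₀(27.1/4.5) = 76 − 15.60 = 60.40 dB.
diesel generator: 93 − 20·log₁₀(51.6/4.9) = 93 − 20.45 = 72.55 dB.
air handling unit: 85 − 20·log₁₀(11.4/1.5) = 85 − 17.62 = 67.38 dB.
Σ 10^(L/10) = 2.457e+07 → L_total = 10·log₁₀(2.457e+07) = 73.90 dB.

73.9 dB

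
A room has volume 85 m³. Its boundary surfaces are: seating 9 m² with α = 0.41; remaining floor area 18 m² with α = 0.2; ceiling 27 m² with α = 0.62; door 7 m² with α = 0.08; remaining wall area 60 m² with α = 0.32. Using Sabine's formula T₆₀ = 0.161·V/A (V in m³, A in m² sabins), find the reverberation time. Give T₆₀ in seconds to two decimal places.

A = Σ Sᵢαᵢ = 9·0.41 + 18·0.2 + 27·0.62 + 7·0.08 + 60·0.32 = 43.79 m².
T₆₀ = 0.161·V/A = 0.161·85/43.79 = 0.313 s.

0.31 s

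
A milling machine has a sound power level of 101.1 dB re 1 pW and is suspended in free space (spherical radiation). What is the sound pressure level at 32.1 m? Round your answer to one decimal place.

The power spreads over a sphere of area 4π·r², so L_p = L_w − 10·log₁₀(4π·r²).
4π·r² = 1.295e+04 m², 10·log₁₀ of that is 41.122 dB.
L_p = 101.1 − 41.122 = 59.98 dB.

60.0 dB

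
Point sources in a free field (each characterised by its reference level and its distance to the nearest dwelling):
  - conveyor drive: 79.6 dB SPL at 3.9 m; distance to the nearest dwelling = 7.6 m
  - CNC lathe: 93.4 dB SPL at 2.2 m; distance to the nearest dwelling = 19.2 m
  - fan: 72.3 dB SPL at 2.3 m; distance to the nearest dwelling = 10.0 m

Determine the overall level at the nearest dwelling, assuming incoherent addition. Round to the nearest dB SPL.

First find each source's level at the receiver (point-source: −20·log₁₀(r/r_ref)), then combine on an intensity basis.
conveyor drive: 79.6 − 20·log₁₀(7.6/3.9) = 79.6 − 5.79 = 73.81 dB SPL.
CNC lathe: 93.4 − 20·log₁₀(19.2/2.2) = 93.4 − 18.82 = 74.58 dB SPL.
fan: 72.3 − 20·log₁₀(10.0/2.3) = 72.3 − 12.77 = 59.53 dB SPL.
Σ 10^(L/10) = 5.364e+07 → L_total = 10·log₁₀(5.364e+07) = 77.29 dB SPL.

77 dB SPL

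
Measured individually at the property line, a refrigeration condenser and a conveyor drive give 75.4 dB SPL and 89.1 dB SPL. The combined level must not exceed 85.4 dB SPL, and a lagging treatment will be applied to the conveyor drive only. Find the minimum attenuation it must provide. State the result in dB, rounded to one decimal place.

Fixed contribution from the other source: Σ 10^(L/10) = 10^(75.4/10) = 3.467e+07 (75.40 dB SPL).
The limit corresponds to 10^(85.4/10) = 3.467e+08; subtracting the fixed part leaves 3.121e+08 for the conveyor drive, i.e. 84.94 dB SPL.
Required insertion loss = 89.1 − 84.94 = 4.16 dB.

4.2 dB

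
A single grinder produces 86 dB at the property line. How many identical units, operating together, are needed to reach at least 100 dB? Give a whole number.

26

N identical sources give L₁ + 10·log₁₀ N, so require 10·log₁₀ N ≥ 100 − 86 = 14.0 dB.
N ≥ 10^(14.0/10) = 25.119, so N = 26.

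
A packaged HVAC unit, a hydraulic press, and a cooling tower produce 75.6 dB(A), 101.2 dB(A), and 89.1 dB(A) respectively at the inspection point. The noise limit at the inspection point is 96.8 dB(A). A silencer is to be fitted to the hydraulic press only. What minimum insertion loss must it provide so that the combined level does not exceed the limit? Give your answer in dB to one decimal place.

Everything except the hydraulic press sums to 10^(75.6/10) + 10^(89.1/10) = 8.491e+08 in linear terms, 89.29 dB(A).
To meet 96.8 dB(A) overall, the treated hydraulic press may contribute at most 10^(96.8/10) − 8.491e+08 = 3.937e+09, i.e. 95.95 dB(A).
So the hydraulic press must be reduced from 101.2 to 95.95 dB(A): IL = 5.25 dB.

5.2 dB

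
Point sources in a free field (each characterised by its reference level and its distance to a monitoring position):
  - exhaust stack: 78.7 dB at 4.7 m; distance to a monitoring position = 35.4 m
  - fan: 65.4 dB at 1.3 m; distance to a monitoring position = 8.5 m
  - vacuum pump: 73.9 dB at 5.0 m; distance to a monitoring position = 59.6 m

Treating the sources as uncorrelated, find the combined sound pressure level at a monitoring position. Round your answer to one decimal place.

61.9 dB

Apply inverse-square spreading to bring every level to the receiver, then sum 10^(L/10).
exhaust stack: 78.7 − 20·log₁₀(35.4/4.7) = 78.7 − 17.54 = 61.16 dB.
fan: 65.4 − 20·log₁₀(8.5/1.3) = 65.4 − 16.31 = 49.09 dB.
vacuum pump: 73.9 − 20·log₁₀(59.6/5.0) = 73.9 − 21.53 = 52.37 dB.
Σ 10^(L/10) = 1.561e+06 → L_total = 10·log₁₀(1.561e+06) = 61.93 dB.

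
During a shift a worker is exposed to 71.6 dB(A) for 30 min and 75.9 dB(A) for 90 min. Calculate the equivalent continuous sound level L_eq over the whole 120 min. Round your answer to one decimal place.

The energy average is taken in the linear domain: L_eq = 10·log₁₀[(Σ tᵢ·10^(Lᵢ/10))/T], T = 120 min.
Σ tᵢ·10^(Lᵢ/10) = 30·10^(71.6/10) + 90·10^(75.9/10) = 3.935e+09.
L_eq = 10·log₁₀(3.935e+09/120) = 75.16 dB(A).

75.2 dB(A)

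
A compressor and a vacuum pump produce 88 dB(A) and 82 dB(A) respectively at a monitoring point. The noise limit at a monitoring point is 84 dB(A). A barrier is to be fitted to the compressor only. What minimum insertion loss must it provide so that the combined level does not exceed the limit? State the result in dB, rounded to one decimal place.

The untreated sources together contribute 10^(82/10) = 1.585e+08, i.e. 82.00 dB(A).
The limit corresponds to 10^(84/10) = 2.512e+08; subtracting the fixed part leaves 9.270e+07 for the compressor, i.e. 79.67 dB(A).
Required insertion loss = 88 − 79.67 = 8.33 dB.

8.3 dB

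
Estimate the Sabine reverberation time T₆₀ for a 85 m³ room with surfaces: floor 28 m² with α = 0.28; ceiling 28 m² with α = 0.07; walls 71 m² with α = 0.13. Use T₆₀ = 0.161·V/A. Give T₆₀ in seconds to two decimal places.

0.72 s

A = Σ Sᵢαᵢ = 28·0.28 + 28·0.07 + 71·0.13 = 19.03 m².
T₆₀ = 0.161 × 85 / 19.03 = 0.719 s.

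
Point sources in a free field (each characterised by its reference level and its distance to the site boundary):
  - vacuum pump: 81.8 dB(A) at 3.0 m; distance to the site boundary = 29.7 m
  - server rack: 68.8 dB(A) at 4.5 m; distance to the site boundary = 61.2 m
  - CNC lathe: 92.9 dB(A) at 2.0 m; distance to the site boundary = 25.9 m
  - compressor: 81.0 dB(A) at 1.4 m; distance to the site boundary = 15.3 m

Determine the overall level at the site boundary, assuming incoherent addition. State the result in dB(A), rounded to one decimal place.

First find each source's level at the receiver (point-source: −20·log₁₀(r/r_ref)), then combine on an intensity basis.
vacuum pump: 81.8 − 20·log₁₀(29.7/3.0) = 81.8 − 19.91 = 61.89 dB(A).
server rack: 68.8 − 20·log₁₀(61.2/4.5) = 68.8 − 22.67 = 46.13 dB(A).
CNC lathe: 92.9 − 20·log₁₀(25.9/2.0) = 92.9 − 22.25 = 70.65 dB(A).
compressor: 81.0 − 20·log₁₀(15.3/1.4) = 81.0 − 20.77 = 60.23 dB(A).
Σ 10^(L/10) = 1.427e+07 → L_total = 10·log₁₀(1.427e+07) = 71.54 dB(A).

71.5 dB(A)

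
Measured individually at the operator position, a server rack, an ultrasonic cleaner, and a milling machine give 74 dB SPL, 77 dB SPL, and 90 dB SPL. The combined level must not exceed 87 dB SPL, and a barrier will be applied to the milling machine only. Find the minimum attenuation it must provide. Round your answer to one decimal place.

3.7 dB

Fixed contribution from the other sources: Σ 10^(L/10) = 10^(74/10) + 10^(77/10) = 7.524e+07 (78.76 dB SPL).
To meet 87 dB SPL overall, the treated milling machine may contribute at most 10^(87/10) − 7.524e+07 = 4.259e+08, i.e. 86.29 dB SPL.
Required insertion loss = 90 − 86.29 = 3.71 dB.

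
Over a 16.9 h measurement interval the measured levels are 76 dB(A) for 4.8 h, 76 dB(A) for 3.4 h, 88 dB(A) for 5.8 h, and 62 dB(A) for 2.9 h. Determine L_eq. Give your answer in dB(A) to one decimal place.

Weight each interval's intensity by its duration and average over T = 16.9 h:
Σ tᵢ·10^(Lᵢ/10) = 4.8·10^(76/10) + 3.4·10^(76/10) + 5.8·10^(88/10) + 2.9·10^(62/10) = 3.991e+09.
L_eq = 10·log₁₀(3.991e+09/16.9) = 83.73 dB(A).

83.7 dB(A)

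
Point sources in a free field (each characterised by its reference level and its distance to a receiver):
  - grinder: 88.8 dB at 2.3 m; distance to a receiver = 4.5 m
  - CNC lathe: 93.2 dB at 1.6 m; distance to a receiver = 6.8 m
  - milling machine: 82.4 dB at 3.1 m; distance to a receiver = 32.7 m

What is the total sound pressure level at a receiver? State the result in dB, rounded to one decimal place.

Propagate each source to the receiver with L = L_ref − 20·log₁₀(r/r_ref), then add intensities.
grinder: 88.8 − 20·log₁₀(4.5/2.3) = 88.8 − 5.83 = 82.97 dB.
CNC lathe: 93.2 − 20·log₁₀(6.8/1.6) = 93.2 − 12.57 = 80.63 dB.
milling machine: 82.4 − 20·log₁₀(32.7/3.1) = 82.4 − 20.46 = 61.94 dB.
Σ 10^(L/10) = 3.154e+08 → L_total = 10·log₁₀(3.154e+08) = 84.99 dB.

85.0 dB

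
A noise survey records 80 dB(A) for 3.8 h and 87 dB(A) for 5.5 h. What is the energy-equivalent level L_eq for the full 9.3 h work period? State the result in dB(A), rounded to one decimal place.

85.3 dB(A)

The energy average is taken in the linear domain: L_eq = 10·log₁₀[(Σ tᵢ·10^(Lᵢ/10))/T], T = 9.3 h.
Σ tᵢ·10^(Lᵢ/10) = 3.8·10^(80/10) + 5.5·10^(87/10) = 3.137e+09.
L_eq = 10·log₁₀(3.137e+09/9.3) = 85.28 dB(A).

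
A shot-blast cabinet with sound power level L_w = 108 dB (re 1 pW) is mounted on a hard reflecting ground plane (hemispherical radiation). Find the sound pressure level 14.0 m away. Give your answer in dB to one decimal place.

77.1 dB

Free-field hemispherical radiation: L_p = L_w − 10·log₁₀(2π·r²), r = 14.0 m.
2π·r² = 1232 m², 10·log₁₀ of that is 30.904 dB.
L_p = 108 − 30.904 = 77.10 dB.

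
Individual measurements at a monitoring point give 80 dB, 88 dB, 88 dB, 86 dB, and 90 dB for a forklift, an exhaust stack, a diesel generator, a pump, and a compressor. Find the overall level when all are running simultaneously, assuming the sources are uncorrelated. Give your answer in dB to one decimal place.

94.4 dB

Incoherent sources combine by intensity addition: L_total = 10·log₁₀(Σ 10^(L_i/10)).
Σ 10^(L/10) = 10^(80/10) + 10^(88/10) + 10^(88/10) + 10^(86/10) + 10^(90/10) = 2.760e+09.
L_total = 10·log₁₀(2.760e+09) = 94.41 dB.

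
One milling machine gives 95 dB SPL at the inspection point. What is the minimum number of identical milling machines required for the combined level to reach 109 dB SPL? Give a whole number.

26

Need L₁ + 10·log₁₀ N ≥ 109, i.e. log₁₀ N ≥ 1.40.
N ≥ 10^(14.0/10) = 25.119, so N = 26.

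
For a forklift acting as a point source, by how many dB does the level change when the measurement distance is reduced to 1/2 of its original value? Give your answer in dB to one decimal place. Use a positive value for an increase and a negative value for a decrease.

+6.0 dB

A point source loses 6 dB per doubling of distance; generally ΔL = −20·log₁₀(r₂/r₁).
ΔL = −20·log₁₀(0.5) = +6.02 dB.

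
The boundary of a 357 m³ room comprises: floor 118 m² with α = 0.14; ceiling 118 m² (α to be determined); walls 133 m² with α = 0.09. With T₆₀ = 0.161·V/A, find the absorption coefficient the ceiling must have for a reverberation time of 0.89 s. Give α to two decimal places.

0.31

From T₆₀ = 0.161·V/A, the target T₆₀ = 0.89 s needs A = 0.161·357/0.89 = 64.58 m².
Absorption from the other surfaces = 118·0.14 + 133·0.09 = 28.49 m², so the ceiling must supply 36.09 m² over 118 m².
α = 36.09/118 = 0.306.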